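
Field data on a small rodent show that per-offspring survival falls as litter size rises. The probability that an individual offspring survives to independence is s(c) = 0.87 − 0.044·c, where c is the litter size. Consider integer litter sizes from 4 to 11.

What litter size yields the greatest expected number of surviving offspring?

Expected surviving offspring = c × s(c):
  c=4: 4 × 0.694 = 2.776
  c=5: 5 × 0.650 = 3.250
  c=6: 6 × 0.606 = 3.636
  c=7: 7 × 0.562 = 3.934
  c=8: 8 × 0.518 = 4.144
  c=9: 9 × 0.474 = 4.266
  c=10: 10 × 0.430 = 4.300
  c=11: 11 × 0.386 = 4.246
Maximum at c = 10 (4.300 surviving offspring).

10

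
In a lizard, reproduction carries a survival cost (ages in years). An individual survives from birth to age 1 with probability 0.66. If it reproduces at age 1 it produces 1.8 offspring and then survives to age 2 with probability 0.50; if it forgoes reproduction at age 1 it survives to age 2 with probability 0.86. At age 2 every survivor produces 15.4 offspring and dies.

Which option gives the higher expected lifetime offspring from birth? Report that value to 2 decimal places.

breed at age 1: R₀ = 0.66 × (1.8 + 0.50 × 15.4) = 0.66 × 9.5000 = 6.2700
delay to age 2: R₀ = 0.66 × (0.86 × 15.4) = 0.66 × 13.2440 = 8.7410
Higher: delay to age 2 (8.7410).

8.74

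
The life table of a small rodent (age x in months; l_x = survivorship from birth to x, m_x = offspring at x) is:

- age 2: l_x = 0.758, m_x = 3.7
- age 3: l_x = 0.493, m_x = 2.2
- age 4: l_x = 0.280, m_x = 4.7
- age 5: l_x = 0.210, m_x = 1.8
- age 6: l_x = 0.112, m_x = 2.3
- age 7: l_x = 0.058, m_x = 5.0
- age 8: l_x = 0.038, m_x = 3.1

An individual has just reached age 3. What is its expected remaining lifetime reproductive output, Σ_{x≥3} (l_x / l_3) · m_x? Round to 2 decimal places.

l_3 = 0.493. Conditional survival from age 3 to x is l_x / l_3.
  x=3: (0.493/0.493) × 2.2 = 2.2000
  x=4: (0.280/0.493) × 4.7 = 2.6694
  x=5: (0.210/0.493) × 1.8 = 0.7667
  x=6: (0.112/0.493) × 2.3 = 0.5225
  x=7: (0.058/0.493) × 5.0 = 0.5882
  x=8: (0.038/0.493) × 3.1 = 0.2389
Sum = 2.2000 + 2.6694 + 0.7667 + 0.5225 + 0.5882 + 0.2389 = 6.9858

6.99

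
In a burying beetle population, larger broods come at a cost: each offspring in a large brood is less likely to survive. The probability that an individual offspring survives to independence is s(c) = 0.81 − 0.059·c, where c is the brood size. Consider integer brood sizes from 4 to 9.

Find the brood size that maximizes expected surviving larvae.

Expected surviving larvae = c × s(c):
  c=4: 4 × 0.574 = 2.296
  c=5: 5 × 0.515 = 2.575
  c=6: 6 × 0.456 = 2.736
  c=7: 7 × 0.397 = 2.779
  c=8: 8 × 0.338 = 2.704
  c=9: 9 × 0.279 = 2.511
Maximum at c = 7 (2.779 surviving larvae).

7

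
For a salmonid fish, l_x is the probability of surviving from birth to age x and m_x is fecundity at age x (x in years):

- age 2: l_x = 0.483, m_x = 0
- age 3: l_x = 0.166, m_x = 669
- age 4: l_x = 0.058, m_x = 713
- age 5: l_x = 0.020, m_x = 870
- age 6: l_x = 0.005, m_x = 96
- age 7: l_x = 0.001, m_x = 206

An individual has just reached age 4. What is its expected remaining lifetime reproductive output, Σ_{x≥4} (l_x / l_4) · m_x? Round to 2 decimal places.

l_4 = 0.058. Conditional survival from age 4 to x is l_x / l_4.
  x=4: (0.058/0.058) × 713 = 713.0000
  x=5: (0.020/0.058) × 870 = 300.0000
  x=6: (0.005/0.058) × 96 = 8.2759
  x=7: (0.001/0.058) × 206 = 3.5517
Sum = 713.0000 + 300.0000 + 8.2759 + 3.5517 = 1024.8276

1024.83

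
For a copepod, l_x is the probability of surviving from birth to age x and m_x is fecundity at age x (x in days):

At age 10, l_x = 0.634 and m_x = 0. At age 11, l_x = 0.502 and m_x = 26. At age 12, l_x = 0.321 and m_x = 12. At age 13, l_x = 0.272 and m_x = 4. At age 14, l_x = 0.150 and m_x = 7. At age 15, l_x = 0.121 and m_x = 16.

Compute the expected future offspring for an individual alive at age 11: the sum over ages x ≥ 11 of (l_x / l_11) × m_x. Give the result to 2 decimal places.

l_11 = 0.502. Conditional survival from age 11 to x is l_x / l_11.
  x=11: (0.502/0.502) × 26 = 26.0000
  x=12: (0.321/0.502) × 12 = 7.6733
  x=13: (0.272/0.502) × 4 = 2.1673
  x=14: (0.150/0.502) × 7 = 2.0916
  x=15: (0.121/0.502) × 16 = 3.8566
Sum = 26.0000 + 7.6733 + 2.1673 + 2.0916 + 3.8566 = 41.7888

41.79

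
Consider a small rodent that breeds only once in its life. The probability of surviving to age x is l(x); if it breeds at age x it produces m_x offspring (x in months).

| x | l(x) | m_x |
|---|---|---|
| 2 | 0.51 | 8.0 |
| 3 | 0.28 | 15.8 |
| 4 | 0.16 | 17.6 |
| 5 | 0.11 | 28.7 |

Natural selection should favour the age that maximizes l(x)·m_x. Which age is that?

3

Expected offspring if breeding at age x = l(x) × m_x:
  age 2: 0.51 × 8.0 = 4.080
  age 3: 0.28 × 15.8 = 4.424
  age 4: 0.16 × 17.6 = 2.816
  age 5: 0.11 × 28.7 = 3.157
Maximum at age 3 (4.424).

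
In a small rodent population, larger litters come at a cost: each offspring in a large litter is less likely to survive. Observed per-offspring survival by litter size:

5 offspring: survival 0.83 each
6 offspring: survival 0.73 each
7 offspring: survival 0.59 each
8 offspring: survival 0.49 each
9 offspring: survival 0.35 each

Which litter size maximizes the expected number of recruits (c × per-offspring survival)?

Expected recruits = c × s(c):
  c=5: 5 × 0.83 = 4.150
  c=6: 6 × 0.73 = 4.380
  c=7: 7 × 0.59 = 4.130
  c=8: 8 × 0.49 = 3.920
  c=9: 9 × 0.35 = 3.150
Maximum at c = 6 (4.380 recruits).

6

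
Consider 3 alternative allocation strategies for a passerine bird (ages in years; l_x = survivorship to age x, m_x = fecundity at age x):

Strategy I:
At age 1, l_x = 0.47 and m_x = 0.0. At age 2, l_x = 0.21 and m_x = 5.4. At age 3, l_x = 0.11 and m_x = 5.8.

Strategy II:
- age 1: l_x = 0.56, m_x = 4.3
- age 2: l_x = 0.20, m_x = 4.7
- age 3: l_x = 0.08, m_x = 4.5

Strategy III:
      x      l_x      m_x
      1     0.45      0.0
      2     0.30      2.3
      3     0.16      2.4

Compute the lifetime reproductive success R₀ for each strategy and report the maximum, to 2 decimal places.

3.71

Strategy I: R₀ = 0.47×0.0 + 0.21×5.4 + 0.11×5.8 = 1.7720
Strategy II: R₀ = 0.56×4.3 + 0.20×4.7 + 0.08×4.5 = 3.7080
Strategy III: R₀ = 0.45×0.0 + 0.30×2.3 + 0.16×2.4 = 1.0740
Highest R₀: strategy II with 3.7080.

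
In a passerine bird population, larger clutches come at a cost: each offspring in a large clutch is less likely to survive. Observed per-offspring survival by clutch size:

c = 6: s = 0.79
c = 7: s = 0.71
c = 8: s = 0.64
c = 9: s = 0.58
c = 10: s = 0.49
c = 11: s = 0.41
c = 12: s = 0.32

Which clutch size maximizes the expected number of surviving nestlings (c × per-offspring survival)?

Expected surviving nestlings = c × s(c):
  c=6: 6 × 0.79 = 4.740
  c=7: 7 × 0.71 = 4.970
  c=8: 8 × 0.64 = 5.120
  c=9: 9 × 0.58 = 5.220
  c=10: 10 × 0.49 = 4.900
  c=11: 11 × 0.41 = 4.510
  c=12: 12 × 0.32 = 3.840
Maximum at c = 9 (5.220 surviving nestlings).

9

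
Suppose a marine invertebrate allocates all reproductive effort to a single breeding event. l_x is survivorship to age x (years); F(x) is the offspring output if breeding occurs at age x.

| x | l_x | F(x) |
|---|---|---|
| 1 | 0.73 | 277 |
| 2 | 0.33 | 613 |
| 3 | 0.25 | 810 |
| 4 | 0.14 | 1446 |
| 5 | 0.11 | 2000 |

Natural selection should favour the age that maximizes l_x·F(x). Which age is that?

Expected offspring if breeding at age x = l_x × F(x):
  age 1: 0.73 × 277 = 202.210
  age 2: 0.33 × 613 = 202.290
  age 3: 0.25 × 810 = 202.500
  age 4: 0.14 × 1446 = 202.440
  age 5: 0.11 × 2000 = 220.000
Maximum at age 5 (220.000).

5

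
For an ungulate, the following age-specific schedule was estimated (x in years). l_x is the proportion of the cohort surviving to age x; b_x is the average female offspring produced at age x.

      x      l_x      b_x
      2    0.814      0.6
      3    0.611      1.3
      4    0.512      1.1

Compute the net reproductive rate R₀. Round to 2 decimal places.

R₀ = Σ l_x b_x:
  age 2: 0.814 × 0.6 = 0.4884
  age 3: 0.611 × 1.3 = 0.7943
  age 4: 0.512 × 1.1 = 0.5632
R₀ = 0.4884 + 0.7943 + 0.5632 = 1.8459

1.85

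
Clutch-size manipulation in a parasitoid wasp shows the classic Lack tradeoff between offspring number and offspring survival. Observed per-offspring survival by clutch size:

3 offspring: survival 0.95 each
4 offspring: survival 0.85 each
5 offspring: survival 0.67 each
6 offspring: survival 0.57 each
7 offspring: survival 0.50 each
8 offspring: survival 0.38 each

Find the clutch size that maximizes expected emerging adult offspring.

7

Expected emerging adult offspring = c × s(c):
  c=3: 3 × 0.95 = 2.850
  c=4: 4 × 0.85 = 3.400
  c=5: 5 × 0.67 = 3.350
  c=6: 6 × 0.57 = 3.420
  c=7: 7 × 0.50 = 3.500
  c=8: 8 × 0.38 = 3.040
Maximum at c = 7 (3.500 emerging adult offspring).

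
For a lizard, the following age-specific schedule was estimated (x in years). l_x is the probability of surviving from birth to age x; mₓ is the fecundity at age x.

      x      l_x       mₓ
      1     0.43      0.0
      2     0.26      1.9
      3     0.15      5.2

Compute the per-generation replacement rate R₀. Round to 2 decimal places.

R₀ = Σ l_x mₓ:
  age 1: 0.43 × 0.0 = 0.0000
  age 2: 0.26 × 1.9 = 0.4940
  age 3: 0.15 × 5.2 = 0.7800
R₀ = 0.0000 + 0.4940 + 0.7800 = 1.2740

1.27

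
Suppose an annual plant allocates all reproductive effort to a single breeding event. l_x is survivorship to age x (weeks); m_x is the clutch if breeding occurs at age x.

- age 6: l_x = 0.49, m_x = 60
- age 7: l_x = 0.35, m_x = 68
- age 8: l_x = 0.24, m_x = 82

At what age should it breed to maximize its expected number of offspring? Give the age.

Expected offspring if breeding at age x = l_x × m_x:
  age 6: 0.49 × 60 = 29.400
  age 7: 0.35 × 68 = 23.800
  age 8: 0.24 × 82 = 19.680
Maximum at age 6 (29.400).

6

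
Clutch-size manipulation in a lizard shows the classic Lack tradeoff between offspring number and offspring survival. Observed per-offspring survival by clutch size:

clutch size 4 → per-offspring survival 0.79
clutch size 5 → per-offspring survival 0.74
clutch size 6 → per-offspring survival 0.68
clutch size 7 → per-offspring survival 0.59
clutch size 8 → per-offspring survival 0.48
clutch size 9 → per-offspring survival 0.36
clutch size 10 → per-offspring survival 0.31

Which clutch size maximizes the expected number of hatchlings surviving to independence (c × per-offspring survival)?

7

Expected hatchlings surviving to independence = c × s(c):
  c=4: 4 × 0.79 = 3.160
  c=5: 5 × 0.74 = 3.700
  c=6: 6 × 0.68 = 4.080
  c=7: 7 × 0.59 = 4.130
  c=8: 8 × 0.48 = 3.840
  c=9: 9 × 0.36 = 3.240
  c=10: 10 × 0.31 = 3.100
Maximum at c = 7 (4.130 hatchlings surviving to independence).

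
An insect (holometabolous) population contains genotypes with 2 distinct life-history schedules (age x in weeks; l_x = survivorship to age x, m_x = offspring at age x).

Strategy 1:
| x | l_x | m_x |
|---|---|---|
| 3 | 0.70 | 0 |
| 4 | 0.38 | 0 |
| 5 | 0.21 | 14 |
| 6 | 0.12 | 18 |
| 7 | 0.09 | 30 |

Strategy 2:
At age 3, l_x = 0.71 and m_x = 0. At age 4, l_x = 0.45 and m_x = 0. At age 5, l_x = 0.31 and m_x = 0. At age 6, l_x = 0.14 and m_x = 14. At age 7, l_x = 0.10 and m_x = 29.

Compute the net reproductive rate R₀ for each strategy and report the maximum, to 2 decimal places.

Strategy 1: R₀ = 0.70×0 + 0.38×0 + 0.21×14 + 0.12×18 + 0.09×30 = 7.8000
Strategy 2: R₀ = 0.71×0 + 0.45×0 + 0.31×0 + 0.14×14 + 0.10×29 = 4.8600
Highest R₀: strategy 1 with 7.8000.

7.80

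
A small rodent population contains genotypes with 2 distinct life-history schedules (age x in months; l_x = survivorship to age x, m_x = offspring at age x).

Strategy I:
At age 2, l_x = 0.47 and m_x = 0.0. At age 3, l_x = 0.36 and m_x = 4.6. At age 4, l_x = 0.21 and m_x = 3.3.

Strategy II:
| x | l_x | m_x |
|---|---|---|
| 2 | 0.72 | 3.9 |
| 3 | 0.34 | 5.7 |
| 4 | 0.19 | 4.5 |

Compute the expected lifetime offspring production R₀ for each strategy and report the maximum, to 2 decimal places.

5.60

Strategy I: R₀ = 0.47×0.0 + 0.36×4.6 + 0.21×3.3 = 2.3490
Strategy II: R₀ = 0.72×3.9 + 0.34×5.7 + 0.19×4.5 = 5.6010
Highest R₀: strategy II with 5.6010.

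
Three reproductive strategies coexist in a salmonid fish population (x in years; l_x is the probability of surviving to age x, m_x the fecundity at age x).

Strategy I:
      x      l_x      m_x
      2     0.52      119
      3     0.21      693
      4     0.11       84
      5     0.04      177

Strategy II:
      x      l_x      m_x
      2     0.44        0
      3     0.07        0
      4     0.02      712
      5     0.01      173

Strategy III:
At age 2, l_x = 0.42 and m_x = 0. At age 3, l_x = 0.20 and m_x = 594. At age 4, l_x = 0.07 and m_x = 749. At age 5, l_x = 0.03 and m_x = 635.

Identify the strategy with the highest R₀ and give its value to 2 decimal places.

Strategy I: R₀ = 0.52×119 + 0.21×693 + 0.11×84 + 0.04×177 = 223.7300
Strategy II: R₀ = 0.44×0 + 0.07×0 + 0.02×712 + 0.01×173 = 15.9700
Strategy III: R₀ = 0.42×0 + 0.20×594 + 0.07×749 + 0.03×635 = 190.2800
Highest R₀: strategy I with 223.7300.

223.73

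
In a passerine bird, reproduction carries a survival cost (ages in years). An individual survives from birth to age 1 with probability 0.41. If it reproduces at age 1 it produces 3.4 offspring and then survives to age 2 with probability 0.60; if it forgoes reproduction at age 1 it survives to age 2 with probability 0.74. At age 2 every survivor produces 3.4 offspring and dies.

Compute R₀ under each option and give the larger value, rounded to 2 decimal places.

2.23

breed at age 1: R₀ = 0.41 × (3.4 + 0.60 × 3.4) = 0.41 × 5.4400 = 2.2304
delay to age 2: R₀ = 0.41 × (0.74 × 3.4) = 0.41 × 2.5160 = 1.0316
Higher: breed at age 1 (2.2304).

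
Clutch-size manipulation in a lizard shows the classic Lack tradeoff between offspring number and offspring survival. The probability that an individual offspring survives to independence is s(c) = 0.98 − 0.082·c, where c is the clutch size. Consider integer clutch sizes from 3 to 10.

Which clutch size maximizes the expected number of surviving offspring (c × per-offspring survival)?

6

Expected surviving offspring = c × s(c):
  c=3: 3 × 0.734 = 2.202
  c=4: 4 × 0.652 = 2.608
  c=5: 5 × 0.570 = 2.850
  c=6: 6 × 0.488 = 2.928
  c=7: 7 × 0.406 = 2.842
  c=8: 8 × 0.324 = 2.592
  c=9: 9 × 0.242 = 2.178
  c=10: 10 × 0.160 = 1.600
Maximum at c = 6 (2.928 surviving offspring).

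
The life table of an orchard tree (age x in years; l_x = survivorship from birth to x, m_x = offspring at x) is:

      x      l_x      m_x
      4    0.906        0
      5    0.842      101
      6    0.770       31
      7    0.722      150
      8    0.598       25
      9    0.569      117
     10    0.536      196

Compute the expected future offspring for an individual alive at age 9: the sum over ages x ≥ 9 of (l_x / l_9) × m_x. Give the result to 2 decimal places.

l_9 = 0.569. Conditional survival from age 9 to x is l_x / l_9.
  x=9: (0.569/0.569) × 117 = 117.0000
  x=10: (0.536/0.569) × 196 = 184.6327
Sum = 117.0000 + 184.6327 = 301.6327

301.63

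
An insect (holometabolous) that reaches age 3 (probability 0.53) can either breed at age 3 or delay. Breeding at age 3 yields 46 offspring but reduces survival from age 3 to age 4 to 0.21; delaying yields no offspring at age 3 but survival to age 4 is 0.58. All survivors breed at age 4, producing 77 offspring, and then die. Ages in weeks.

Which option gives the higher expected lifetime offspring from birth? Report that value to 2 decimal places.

breed at age 3: R₀ = 0.53 × (46 + 0.21 × 77) = 0.53 × 62.1700 = 32.9501
delay to age 4: R₀ = 0.53 × (0.58 × 77) = 0.53 × 44.6600 = 23.6698
Higher: breed at age 3 (32.9501).

32.95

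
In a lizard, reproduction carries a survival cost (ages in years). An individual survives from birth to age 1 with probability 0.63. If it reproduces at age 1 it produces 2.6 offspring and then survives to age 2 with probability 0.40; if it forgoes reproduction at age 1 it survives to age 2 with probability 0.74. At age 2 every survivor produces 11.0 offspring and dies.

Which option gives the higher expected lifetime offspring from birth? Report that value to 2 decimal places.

5.13

breed at age 1: R₀ = 0.63 × (2.6 + 0.40 × 11.0) = 0.63 × 7.0000 = 4.4100
delay to age 2: R₀ = 0.63 × (0.74 × 11.0) = 0.63 × 8.1400 = 5.1282
Higher: delay to age 2 (5.1282).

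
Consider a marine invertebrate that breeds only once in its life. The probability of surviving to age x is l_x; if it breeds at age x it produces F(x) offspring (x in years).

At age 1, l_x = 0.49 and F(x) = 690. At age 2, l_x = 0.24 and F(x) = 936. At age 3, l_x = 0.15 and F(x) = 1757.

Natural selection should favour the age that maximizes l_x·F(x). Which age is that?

Expected offspring if breeding at age x = l_x × F(x):
  age 1: 0.49 × 690 = 338.100
  age 2: 0.24 × 936 = 224.640
  age 3: 0.15 × 1757 = 263.550
Maximum at age 1 (338.100).

1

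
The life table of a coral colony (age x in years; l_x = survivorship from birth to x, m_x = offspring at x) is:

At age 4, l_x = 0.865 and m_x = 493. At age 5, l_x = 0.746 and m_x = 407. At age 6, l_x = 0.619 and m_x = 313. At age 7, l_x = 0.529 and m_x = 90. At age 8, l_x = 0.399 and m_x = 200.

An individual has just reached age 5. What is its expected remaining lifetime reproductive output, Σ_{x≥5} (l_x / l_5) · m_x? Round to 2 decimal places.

l_5 = 0.746. Conditional survival from age 5 to x is l_x / l_5.
  x=5: (0.746/0.746) × 407 = 407.0000
  x=6: (0.619/0.746) × 313 = 259.7145
  x=7: (0.529/0.746) × 90 = 63.8204
  x=8: (0.399/0.746) × 200 = 106.9705
Sum = 407.0000 + 259.7145 + 63.8204 + 106.9705 = 837.5054

837.51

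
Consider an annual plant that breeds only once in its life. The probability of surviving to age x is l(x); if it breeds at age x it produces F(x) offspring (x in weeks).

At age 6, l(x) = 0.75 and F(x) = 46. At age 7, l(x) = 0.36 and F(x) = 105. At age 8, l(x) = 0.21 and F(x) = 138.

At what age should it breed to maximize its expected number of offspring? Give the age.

Expected offspring if breeding at age x = l(x) × F(x):
  age 6: 0.75 × 46 = 34.500
  age 7: 0.36 × 105 = 37.800
  age 8: 0.21 × 138 = 28.980
Maximum at age 7 (37.800).

7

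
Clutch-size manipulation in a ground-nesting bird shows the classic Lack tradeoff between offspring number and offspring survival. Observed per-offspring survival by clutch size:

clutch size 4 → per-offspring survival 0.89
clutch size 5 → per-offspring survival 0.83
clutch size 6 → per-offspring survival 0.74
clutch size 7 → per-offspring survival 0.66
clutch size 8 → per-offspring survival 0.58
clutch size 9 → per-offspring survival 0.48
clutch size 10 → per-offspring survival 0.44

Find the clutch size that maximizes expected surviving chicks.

8

Expected surviving chicks = c × s(c):
  c=4: 4 × 0.89 = 3.560
  c=5: 5 × 0.83 = 4.150
  c=6: 6 × 0.74 = 4.440
  c=7: 7 × 0.66 = 4.620
  c=8: 8 × 0.58 = 4.640
  c=9: 9 × 0.48 = 4.320
  c=10: 10 × 0.44 = 4.400
Maximum at c = 8 (4.640 surviving chicks).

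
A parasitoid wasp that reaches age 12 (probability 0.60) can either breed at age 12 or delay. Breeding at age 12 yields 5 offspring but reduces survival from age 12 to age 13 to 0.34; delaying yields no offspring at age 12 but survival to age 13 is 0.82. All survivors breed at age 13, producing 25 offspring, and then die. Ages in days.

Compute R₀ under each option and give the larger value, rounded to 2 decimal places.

12.30

breed at age 12: R₀ = 0.60 × (5 + 0.34 × 25) = 0.60 × 13.5000 = 8.1000
delay to age 13: R₀ = 0.60 × (0.82 × 25) = 0.60 × 20.5000 = 12.3000
Higher: delay to age 13 (12.3000).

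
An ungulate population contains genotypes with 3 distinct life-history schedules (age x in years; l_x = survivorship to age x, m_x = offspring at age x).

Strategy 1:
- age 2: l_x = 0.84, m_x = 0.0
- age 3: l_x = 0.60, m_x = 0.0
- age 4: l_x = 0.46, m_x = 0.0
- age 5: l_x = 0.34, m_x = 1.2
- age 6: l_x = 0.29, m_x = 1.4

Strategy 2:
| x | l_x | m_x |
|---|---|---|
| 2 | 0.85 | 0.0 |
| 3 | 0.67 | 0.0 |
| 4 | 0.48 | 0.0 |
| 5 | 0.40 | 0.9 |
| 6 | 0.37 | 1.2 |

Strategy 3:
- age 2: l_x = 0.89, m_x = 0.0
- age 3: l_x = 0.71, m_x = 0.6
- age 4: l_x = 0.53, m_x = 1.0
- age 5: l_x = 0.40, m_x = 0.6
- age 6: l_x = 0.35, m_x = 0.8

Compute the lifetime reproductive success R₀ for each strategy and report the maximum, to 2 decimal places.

Strategy 1: R₀ = 0.84×0.0 + 0.60×0.0 + 0.46×0.0 + 0.34×1.2 + 0.29×1.4 = 0.8140
Strategy 2: R₀ = 0.85×0.0 + 0.67×0.0 + 0.48×0.0 + 0.40×0.9 + 0.37×1.2 = 0.8040
Strategy 3: R₀ = 0.89×0.0 + 0.71×0.6 + 0.53×1.0 + 0.40×0.6 + 0.35×0.8 = 1.4760
Highest R₀: strategy 3 with 1.4760.

1.48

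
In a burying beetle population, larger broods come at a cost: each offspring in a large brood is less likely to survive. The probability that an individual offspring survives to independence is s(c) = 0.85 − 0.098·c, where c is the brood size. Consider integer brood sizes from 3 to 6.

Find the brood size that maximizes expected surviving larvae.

4

Expected surviving larvae = c × s(c):
  c=3: 3 × 0.556 = 1.668
  c=4: 4 × 0.458 = 1.832
  c=5: 5 × 0.360 = 1.800
  c=6: 6 × 0.262 = 1.572
Maximum at c = 4 (1.832 surviving larvae).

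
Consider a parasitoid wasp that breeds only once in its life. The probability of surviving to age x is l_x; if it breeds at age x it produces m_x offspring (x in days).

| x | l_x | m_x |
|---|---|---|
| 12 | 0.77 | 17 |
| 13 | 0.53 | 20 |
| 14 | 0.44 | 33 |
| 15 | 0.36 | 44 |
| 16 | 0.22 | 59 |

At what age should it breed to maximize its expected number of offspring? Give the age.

15

Expected offspring if breeding at age x = l_x × m_x:
  age 12: 0.77 × 17 = 13.090
  age 13: 0.53 × 20 = 10.600
  age 14: 0.44 × 33 = 14.520
  age 15: 0.36 × 44 = 15.840
  age 16: 0.22 × 59 = 12.980
Maximum at age 15 (15.840).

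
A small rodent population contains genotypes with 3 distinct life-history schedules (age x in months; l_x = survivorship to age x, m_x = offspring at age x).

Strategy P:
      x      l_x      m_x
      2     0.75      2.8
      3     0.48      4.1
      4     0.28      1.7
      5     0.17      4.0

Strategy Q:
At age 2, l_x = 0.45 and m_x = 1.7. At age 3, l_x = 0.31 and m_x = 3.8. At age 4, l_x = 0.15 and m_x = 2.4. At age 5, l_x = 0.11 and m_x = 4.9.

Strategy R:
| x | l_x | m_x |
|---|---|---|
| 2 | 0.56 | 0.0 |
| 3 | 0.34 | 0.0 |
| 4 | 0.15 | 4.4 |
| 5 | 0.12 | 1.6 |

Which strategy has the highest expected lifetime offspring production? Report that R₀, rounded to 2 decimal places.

5.22

Strategy P: R₀ = 0.75×2.8 + 0.48×4.1 + 0.28×1.7 + 0.17×4.0 = 5.2240
Strategy Q: R₀ = 0.45×1.7 + 0.31×3.8 + 0.15×2.4 + 0.11×4.9 = 2.8420
Strategy R: R₀ = 0.56×0.0 + 0.34×0.0 + 0.15×4.4 + 0.12×1.6 = 0.8520
Highest R₀: strategy P with 5.2240.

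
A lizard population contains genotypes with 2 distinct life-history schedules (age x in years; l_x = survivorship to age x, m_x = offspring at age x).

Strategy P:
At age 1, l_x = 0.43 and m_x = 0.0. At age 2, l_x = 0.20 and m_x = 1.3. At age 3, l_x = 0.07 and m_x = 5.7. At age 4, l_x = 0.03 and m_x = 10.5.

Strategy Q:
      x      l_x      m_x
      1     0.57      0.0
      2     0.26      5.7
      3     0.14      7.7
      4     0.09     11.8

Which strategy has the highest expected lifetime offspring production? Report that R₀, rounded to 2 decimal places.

3.62

Strategy P: R₀ = 0.43×0.0 + 0.20×1.3 + 0.07×5.7 + 0.03×10.5 = 0.9740
Strategy Q: R₀ = 0.57×0.0 + 0.26×5.7 + 0.14×7.7 + 0.09×11.8 = 3.6220
Highest R₀: strategy Q with 3.6220.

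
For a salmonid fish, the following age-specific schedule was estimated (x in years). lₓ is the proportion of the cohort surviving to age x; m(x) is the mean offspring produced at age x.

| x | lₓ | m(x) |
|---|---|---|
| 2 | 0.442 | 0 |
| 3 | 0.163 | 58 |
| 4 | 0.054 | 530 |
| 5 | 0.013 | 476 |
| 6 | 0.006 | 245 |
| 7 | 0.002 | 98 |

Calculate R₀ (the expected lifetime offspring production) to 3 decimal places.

R₀ = Σ lₓ m(x):
  age 2: 0.442 × 0 = 0.0000
  age 3: 0.163 × 58 = 9.4540
  age 4: 0.054 × 530 = 28.6200
  age 5: 0.013 × 476 = 6.1880
  age 6: 0.006 × 245 = 1.4700
  age 7: 0.002 × 98 = 0.1960
R₀ = 0.0000 + 9.4540 + 28.6200 + 6.1880 + 1.4700 + 0.1960 = 45.9280

45.928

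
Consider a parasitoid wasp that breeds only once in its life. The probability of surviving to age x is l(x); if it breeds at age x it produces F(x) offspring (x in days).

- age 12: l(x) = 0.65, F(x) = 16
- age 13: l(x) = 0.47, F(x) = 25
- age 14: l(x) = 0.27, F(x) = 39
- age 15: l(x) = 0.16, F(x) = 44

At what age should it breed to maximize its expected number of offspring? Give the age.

13

Expected offspring if breeding at age x = l(x) × F(x):
  age 12: 0.65 × 16 = 10.400
  age 13: 0.47 × 25 = 11.750
  age 14: 0.27 × 39 = 10.530
  age 15: 0.16 × 44 = 7.040
Maximum at age 13 (11.750).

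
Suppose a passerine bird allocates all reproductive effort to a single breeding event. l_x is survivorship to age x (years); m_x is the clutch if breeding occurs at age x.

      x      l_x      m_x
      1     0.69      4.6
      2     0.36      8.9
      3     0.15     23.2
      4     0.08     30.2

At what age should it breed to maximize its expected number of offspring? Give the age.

3

Expected offspring if breeding at age x = l_x × m_x:
  age 1: 0.69 × 4.6 = 3.174
  age 2: 0.36 × 8.9 = 3.204
  age 3: 0.15 × 23.2 = 3.480
  age 4: 0.08 × 30.2 = 2.416
Maximum at age 3 (3.480).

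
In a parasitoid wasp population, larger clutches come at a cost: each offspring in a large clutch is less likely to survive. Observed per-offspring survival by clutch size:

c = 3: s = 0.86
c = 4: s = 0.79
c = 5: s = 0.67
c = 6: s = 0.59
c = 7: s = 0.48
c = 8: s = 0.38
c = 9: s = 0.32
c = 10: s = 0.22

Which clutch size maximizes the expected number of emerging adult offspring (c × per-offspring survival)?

Expected emerging adult offspring = c × s(c):
  c=3: 3 × 0.86 = 2.580
  c=4: 4 × 0.79 = 3.160
  c=5: 5 × 0.67 = 3.350
  c=6: 6 × 0.59 = 3.540
  c=7: 7 × 0.48 = 3.360
  c=8: 8 × 0.38 = 3.040
  c=9: 9 × 0.32 = 2.880
  c=10: 10 × 0.22 = 2.200
Maximum at c = 6 (3.540 emerging adult offspring).

6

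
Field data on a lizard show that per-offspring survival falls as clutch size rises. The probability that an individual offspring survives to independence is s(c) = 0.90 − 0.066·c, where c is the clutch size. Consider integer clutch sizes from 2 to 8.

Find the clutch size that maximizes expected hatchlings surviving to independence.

7

Expected hatchlings surviving to independence = c × s(c):
  c=2: 2 × 0.768 = 1.536
  c=3: 3 × 0.702 = 2.106
  c=4: 4 × 0.636 = 2.544
  c=5: 5 × 0.570 = 2.850
  c=6: 6 × 0.504 = 3.024
  c=7: 7 × 0.438 = 3.066
  c=8: 8 × 0.372 = 2.976
Maximum at c = 7 (3.066 hatchlings surviving to independence).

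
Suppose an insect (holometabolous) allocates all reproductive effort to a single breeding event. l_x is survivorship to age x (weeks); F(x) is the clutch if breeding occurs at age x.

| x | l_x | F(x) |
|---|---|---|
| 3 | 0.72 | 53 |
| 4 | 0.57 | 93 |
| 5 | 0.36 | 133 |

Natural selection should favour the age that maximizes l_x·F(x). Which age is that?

4

Expected offspring if breeding at age x = l_x × F(x):
  age 3: 0.72 × 53 = 38.160
  age 4: 0.57 × 93 = 53.010
  age 5: 0.36 × 133 = 47.880
Maximum at age 4 (53.010).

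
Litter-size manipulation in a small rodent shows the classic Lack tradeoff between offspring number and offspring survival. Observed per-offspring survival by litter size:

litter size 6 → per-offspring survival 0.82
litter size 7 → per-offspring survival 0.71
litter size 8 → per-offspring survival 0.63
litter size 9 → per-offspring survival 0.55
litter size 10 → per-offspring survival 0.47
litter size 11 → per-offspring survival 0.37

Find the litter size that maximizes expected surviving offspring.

8

Expected surviving offspring = c × s(c):
  c=6: 6 × 0.82 = 4.920
  c=7: 7 × 0.71 = 4.970
  c=8: 8 × 0.63 = 5.040
  c=9: 9 × 0.55 = 4.950
  c=10: 10 × 0.47 = 4.700
  c=11: 11 × 0.37 = 4.070
Maximum at c = 8 (5.040 surviving offspring).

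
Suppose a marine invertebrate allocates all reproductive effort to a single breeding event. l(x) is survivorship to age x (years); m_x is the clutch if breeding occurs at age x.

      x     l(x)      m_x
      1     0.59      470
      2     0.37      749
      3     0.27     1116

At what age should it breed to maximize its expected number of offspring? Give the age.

3

Expected offspring if breeding at age x = l(x) × m_x:
  age 1: 0.59 × 470 = 277.300
  age 2: 0.37 × 749 = 277.130
  age 3: 0.27 × 1116 = 301.320
Maximum at age 3 (301.320).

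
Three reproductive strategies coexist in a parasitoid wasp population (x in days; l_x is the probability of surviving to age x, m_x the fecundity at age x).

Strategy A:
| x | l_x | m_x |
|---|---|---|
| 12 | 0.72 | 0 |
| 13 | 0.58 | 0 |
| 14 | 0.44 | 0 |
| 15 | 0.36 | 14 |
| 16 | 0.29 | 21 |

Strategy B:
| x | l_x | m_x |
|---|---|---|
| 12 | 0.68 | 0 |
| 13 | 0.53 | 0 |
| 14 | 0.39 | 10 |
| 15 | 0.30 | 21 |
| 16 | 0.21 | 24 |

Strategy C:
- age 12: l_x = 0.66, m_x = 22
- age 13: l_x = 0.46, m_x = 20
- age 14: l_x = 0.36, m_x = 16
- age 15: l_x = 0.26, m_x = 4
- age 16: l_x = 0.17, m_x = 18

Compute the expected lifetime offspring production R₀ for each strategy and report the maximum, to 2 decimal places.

33.58

Strategy A: R₀ = 0.72×0 + 0.58×0 + 0.44×0 + 0.36×14 + 0.29×21 = 11.1300
Strategy B: R₀ = 0.68×0 + 0.53×0 + 0.39×10 + 0.30×21 + 0.21×24 = 15.2400
Strategy C: R₀ = 0.66×22 + 0.46×20 + 0.36×16 + 0.26×4 + 0.17×18 = 33.5800
Highest R₀: strategy C with 33.5800.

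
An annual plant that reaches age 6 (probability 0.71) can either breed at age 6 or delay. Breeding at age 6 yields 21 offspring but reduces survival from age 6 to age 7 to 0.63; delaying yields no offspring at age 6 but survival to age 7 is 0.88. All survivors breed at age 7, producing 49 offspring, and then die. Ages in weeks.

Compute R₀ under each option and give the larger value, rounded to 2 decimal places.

breed at age 6: R₀ = 0.71 × (21 + 0.63 × 49) = 0.71 × 51.8700 = 36.8277
delay to age 7: R₀ = 0.71 × (0.88 × 49) = 0.71 × 43.1200 = 30.6152
Higher: breed at age 6 (36.8277).

36.83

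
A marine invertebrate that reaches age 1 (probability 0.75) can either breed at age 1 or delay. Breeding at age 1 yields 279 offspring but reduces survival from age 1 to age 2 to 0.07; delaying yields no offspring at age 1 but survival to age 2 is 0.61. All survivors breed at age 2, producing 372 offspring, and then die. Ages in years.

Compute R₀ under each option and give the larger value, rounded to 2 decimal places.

228.78

breed at age 1: R₀ = 0.75 × (279 + 0.07 × 372) = 0.75 × 305.0400 = 228.7800
delay to age 2: R₀ = 0.75 × (0.61 × 372) = 0.75 × 226.9200 = 170.1900
Higher: breed at age 1 (228.7800).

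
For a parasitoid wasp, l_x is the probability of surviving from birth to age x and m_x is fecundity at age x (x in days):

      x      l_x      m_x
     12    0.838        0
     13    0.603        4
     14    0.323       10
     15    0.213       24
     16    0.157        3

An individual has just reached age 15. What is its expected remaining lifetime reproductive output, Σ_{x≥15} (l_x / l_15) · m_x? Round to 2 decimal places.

26.21

l_15 = 0.213. Conditional survival from age 15 to x is l_x / l_15.
  x=15: (0.213/0.213) × 24 = 24.0000
  x=16: (0.157/0.213) × 3 = 2.2113
Sum = 24.0000 + 2.2113 = 26.2113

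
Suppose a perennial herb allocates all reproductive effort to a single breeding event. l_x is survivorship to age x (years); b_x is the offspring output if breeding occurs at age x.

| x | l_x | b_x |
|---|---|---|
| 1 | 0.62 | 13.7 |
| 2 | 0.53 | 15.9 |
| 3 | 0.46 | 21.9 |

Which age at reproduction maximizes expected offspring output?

Expected offspring if breeding at age x = l_x × b_x:
  age 1: 0.62 × 13.7 = 8.494
  age 2: 0.53 × 15.9 = 8.427
  age 3: 0.46 × 21.9 = 10.074
Maximum at age 3 (10.074).

3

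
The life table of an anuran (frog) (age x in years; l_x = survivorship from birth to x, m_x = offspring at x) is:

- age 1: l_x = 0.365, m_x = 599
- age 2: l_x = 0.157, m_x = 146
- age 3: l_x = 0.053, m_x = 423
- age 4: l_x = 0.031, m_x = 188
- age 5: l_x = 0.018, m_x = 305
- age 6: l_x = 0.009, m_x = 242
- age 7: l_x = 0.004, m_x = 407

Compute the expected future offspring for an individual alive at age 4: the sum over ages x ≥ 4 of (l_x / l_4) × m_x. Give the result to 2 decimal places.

l_4 = 0.031. Conditional survival from age 4 to x is l_x / l_4.
  x=4: (0.031/0.031) × 188 = 188.0000
  x=5: (0.018/0.031) × 305 = 177.0968
  x=6: (0.009/0.031) × 242 = 70.2581
  x=7: (0.004/0.031) × 407 = 52.5161
Sum = 188.0000 + 177.0968 + 70.2581 + 52.5161 = 487.8710

487.87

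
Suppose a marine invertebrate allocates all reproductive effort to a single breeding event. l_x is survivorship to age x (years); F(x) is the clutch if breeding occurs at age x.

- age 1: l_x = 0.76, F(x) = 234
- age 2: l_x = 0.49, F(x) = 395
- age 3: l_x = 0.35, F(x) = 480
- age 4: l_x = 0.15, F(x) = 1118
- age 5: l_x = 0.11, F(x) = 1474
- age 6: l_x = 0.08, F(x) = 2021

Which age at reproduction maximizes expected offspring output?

Expected offspring if breeding at age x = l_x × F(x):
  age 1: 0.76 × 234 = 177.840
  age 2: 0.49 × 395 = 193.550
  age 3: 0.35 × 480 = 168.000
  age 4: 0.15 × 1118 = 167.700
  age 5: 0.11 × 1474 = 162.140
  age 6: 0.08 × 2021 = 161.680
Maximum at age 2 (193.550).

2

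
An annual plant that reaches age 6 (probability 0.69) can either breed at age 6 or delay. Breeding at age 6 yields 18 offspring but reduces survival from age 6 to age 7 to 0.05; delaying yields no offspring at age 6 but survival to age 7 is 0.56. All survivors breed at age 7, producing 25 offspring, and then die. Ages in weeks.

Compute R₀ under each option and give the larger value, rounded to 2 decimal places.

breed at age 6: R₀ = 0.69 × (18 + 0.05 × 25) = 0.69 × 19.2500 = 13.2825
delay to age 7: R₀ = 0.69 × (0.56 × 25) = 0.69 × 14.0000 = 9.6600
Higher: breed at age 6 (13.2825).

13.28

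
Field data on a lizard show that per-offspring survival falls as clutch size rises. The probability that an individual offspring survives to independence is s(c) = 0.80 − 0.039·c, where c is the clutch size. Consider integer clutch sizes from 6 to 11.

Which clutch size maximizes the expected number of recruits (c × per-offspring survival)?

10

Expected recruits = c × s(c):
  c=6: 6 × 0.566 = 3.396
  c=7: 7 × 0.527 = 3.689
  c=8: 8 × 0.488 = 3.904
  c=9: 9 × 0.449 = 4.041
  c=10: 10 × 0.410 = 4.100
  c=11: 11 × 0.371 = 4.081
Maximum at c = 10 (4.100 recruits).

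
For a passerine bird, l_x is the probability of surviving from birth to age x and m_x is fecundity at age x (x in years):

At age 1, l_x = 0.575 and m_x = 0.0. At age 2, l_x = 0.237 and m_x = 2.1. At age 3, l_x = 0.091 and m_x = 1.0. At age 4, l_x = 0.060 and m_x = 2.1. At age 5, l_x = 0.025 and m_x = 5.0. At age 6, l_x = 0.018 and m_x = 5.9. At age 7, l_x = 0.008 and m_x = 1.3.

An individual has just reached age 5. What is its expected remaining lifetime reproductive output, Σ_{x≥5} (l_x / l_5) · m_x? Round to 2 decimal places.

l_5 = 0.025. Conditional survival from age 5 to x is l_x / l_5.
  x=5: (0.025/0.025) × 5.0 = 5.0000
  x=6: (0.018/0.025) × 5.9 = 4.2480
  x=7: (0.008/0.025) × 1.3 = 0.4160
Sum = 5.0000 + 4.2480 + 0.4160 = 9.6640

9.66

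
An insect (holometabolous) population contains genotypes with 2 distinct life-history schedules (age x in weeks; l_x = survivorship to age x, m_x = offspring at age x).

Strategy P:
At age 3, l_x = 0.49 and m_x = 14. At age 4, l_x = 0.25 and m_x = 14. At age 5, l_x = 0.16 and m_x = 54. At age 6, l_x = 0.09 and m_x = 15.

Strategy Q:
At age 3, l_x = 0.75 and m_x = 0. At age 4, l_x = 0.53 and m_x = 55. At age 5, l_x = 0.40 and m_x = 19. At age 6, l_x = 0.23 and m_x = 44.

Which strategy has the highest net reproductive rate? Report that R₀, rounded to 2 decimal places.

Strategy P: R₀ = 0.49×14 + 0.25×14 + 0.16×54 + 0.09×15 = 20.3500
Strategy Q: R₀ = 0.75×0 + 0.53×55 + 0.40×19 + 0.23×44 = 46.8700
Highest R₀: strategy Q with 46.8700.

46.87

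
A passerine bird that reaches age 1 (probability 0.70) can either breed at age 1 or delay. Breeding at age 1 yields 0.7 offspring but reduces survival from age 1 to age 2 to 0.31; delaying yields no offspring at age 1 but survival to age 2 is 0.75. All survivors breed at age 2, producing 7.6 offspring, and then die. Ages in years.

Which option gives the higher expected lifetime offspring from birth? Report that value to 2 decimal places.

3.99

breed at age 1: R₀ = 0.70 × (0.7 + 0.31 × 7.6) = 0.70 × 3.0560 = 2.1392
delay to age 2: R₀ = 0.70 × (0.75 × 7.6) = 0.70 × 5.7000 = 3.9900
Higher: delay to age 2 (3.9900).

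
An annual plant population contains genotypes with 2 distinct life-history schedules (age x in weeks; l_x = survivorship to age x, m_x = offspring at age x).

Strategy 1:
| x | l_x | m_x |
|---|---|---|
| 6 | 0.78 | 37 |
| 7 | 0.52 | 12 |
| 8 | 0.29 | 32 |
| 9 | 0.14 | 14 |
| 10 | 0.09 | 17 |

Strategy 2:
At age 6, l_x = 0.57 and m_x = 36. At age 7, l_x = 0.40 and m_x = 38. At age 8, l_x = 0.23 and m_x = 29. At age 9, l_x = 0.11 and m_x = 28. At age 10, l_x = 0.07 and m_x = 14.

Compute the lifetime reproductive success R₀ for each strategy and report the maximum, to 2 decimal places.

47.87

Strategy 1: R₀ = 0.78×37 + 0.52×12 + 0.29×32 + 0.14×14 + 0.09×17 = 47.8700
Strategy 2: R₀ = 0.57×36 + 0.40×38 + 0.23×29 + 0.11×28 + 0.07×14 = 46.4500
Highest R₀: strategy 1 with 47.8700.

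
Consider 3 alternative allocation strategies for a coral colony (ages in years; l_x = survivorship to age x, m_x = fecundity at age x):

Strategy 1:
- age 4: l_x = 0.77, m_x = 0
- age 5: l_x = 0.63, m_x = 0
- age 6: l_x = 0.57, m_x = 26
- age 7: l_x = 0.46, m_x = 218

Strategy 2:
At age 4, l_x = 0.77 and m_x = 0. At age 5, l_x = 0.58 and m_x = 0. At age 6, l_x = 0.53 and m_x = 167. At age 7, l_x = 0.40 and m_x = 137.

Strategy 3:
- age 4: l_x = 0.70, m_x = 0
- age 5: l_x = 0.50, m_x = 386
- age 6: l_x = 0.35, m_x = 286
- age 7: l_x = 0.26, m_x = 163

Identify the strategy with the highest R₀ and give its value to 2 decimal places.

335.48

Strategy 1: R₀ = 0.77×0 + 0.63×0 + 0.57×26 + 0.46×218 = 115.1000
Strategy 2: R₀ = 0.77×0 + 0.58×0 + 0.53×167 + 0.40×137 = 143.3100
Strategy 3: R₀ = 0.70×0 + 0.50×386 + 0.35×286 + 0.26×163 = 335.4800
Highest R₀: strategy 3 with 335.4800.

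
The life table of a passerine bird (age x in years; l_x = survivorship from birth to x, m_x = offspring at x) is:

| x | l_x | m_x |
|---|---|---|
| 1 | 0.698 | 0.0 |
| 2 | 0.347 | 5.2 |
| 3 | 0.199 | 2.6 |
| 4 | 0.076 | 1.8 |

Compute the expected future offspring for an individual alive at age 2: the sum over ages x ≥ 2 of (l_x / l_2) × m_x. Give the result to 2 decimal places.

l_2 = 0.347. Conditional survival from age 2 to x is l_x / l_2.
  x=2: (0.347/0.347) × 5.2 = 5.2000
  x=3: (0.199/0.347) × 2.6 = 1.4911
  x=4: (0.076/0.347) × 1.8 = 0.3942
Sum = 5.2000 + 1.4911 + 0.3942 = 7.0853

7.09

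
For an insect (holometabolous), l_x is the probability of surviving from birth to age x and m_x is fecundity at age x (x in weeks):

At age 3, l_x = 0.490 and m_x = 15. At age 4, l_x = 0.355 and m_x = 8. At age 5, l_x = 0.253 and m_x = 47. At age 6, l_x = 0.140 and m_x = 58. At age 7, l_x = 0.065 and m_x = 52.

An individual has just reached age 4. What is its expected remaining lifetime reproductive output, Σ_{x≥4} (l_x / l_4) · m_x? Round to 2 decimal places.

73.89

l_4 = 0.355. Conditional survival from age 4 to x is l_x / l_4.
  x=4: (0.355/0.355) × 8 = 8.0000
  x=5: (0.253/0.355) × 47 = 33.4958
  x=6: (0.140/0.355) × 58 = 22.8732
  x=7: (0.065/0.355) × 52 = 9.5211
Sum = 8.0000 + 33.4958 + 22.8732 + 9.5211 = 73.8901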